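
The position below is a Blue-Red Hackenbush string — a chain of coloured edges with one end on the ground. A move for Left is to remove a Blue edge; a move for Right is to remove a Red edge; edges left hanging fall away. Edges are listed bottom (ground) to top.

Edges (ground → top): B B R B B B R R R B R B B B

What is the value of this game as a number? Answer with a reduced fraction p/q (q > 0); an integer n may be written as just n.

7727/4096

Build g(s[:k]) for k = 1..14, string s = B B R B B B R R R B R B B B.
edge 1 of 14 (B): { 0 |  } -> 1
edge 2 of 14 (B): { 0; 1 |  } -> 2
edge 3 of 14 (R): { 0; 1 | 2 } -> 3/2
edge 4 of 14 (B): { 0; 1; 3/2 | 2 } -> 7/4
edge 5 of 14 (B): { 0; 1; 3/2; 7/4 | 2 } -> 15/8
edge 6 of 14 (B): { 0; 1; 3/2; 7/4; 15/8 | 2 } -> 31/16
edge 7 of 14 (R): { 0; 1; 3/2; 7/4; 15/8 | 31/16; 2 } -> 61/32
edge 8 of 14 (R): { 0; 1; 3/2; 7/4; 15/8 | 61/32; 31/16; 2 } -> 121/64
edge 9 of 14 (R): { 0; 1; 3/2; 7/4; 15/8 | 121/64; 61/32; 31/16; 2 } -> 241/128
edge 10 of 14 (B): { 0; 1; 3/2; 7/4; 15/8; 241/128 | 121/64; 61/32; 31/16; 2 } -> 483/256
edge 11 of 14 (R): { 0; 1; 3/2; 7/4; 15/8; 241/128 | 483/256; 121/64; 61/32; 31/16; 2 } -> 965/512
edge 12 of 14 (B): { 0; 1; 3/2; 7/4; 15/8; 241/128; 965/512 | 483/256; 121/64; 61/32; 31/16; 2 } -> 1931/1024
edge 13 of 14 (B): { 0; 1; 3/2; 7/4; 15/8; 241/128; 965/512; 1931/1024 | 483/256; 121/64; 61/32; 31/16; 2 } -> 3863/2048
edge 14 of 14 (B): { 0; 1; 3/2; 7/4; 15/8; 241/128; 965/512; 1931/1024; 3863/2048 | 483/256; 121/64; 61/32; 31/16; 2 } -> 7727/4096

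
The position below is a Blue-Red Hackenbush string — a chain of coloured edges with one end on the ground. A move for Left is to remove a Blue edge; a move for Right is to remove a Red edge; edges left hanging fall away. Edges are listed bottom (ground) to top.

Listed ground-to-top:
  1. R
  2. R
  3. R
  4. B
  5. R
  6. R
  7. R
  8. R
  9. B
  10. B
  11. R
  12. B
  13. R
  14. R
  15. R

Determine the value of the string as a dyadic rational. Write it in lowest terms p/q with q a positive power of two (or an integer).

-12079/4096

1 of 15 · R · max L −∞ · min R 0 -> -1
2 of 15 · RR · max L −∞ · min R -1 -> -2
3 of 15 · RRR · max L −∞ · min R -2 -> -3
4 of 15 · RRRB · max L -3 · min R -2 -> -5/2
5 of 15 · RRRBR · max L -3 · min R -5/2 -> -11/4
6 of 15 · RRRBRR · max L -3 · min R -11/4 -> -23/8
7 of 15 · RRRBRRR · max L -3 · min R -23/8 -> -47/16
8 of 15 · RRRBRRRR · max L -3 · min R -47/16 -> -95/32
9 of 15 · RRRBRRRRB · max L -95/32 · min R -47/16 -> -189/64
10 of 15 · RRRBRRRRBB · max L -189/64 · min R -47/16 -> -377/128
11 of 15 · RRRBRRRRBBR · max L -189/64 · min R -377/128 -> -755/256
12 of 15 · RRRBRRRRBBRB · max L -755/256 · min R -377/128 -> -1509/512
13 of 15 · RRRBRRRRBBRBR · max L -755/256 · min R -1509/512 -> -3019/1024
14 of 15 · RRRBRRRRBBRBRR · max L -755/256 · min R -3019/1024 -> -6039/2048
15 of 15 · RRRBRRRRBBRBRRR · max L -755/256 · min R -6039/2048 -> -12079/4096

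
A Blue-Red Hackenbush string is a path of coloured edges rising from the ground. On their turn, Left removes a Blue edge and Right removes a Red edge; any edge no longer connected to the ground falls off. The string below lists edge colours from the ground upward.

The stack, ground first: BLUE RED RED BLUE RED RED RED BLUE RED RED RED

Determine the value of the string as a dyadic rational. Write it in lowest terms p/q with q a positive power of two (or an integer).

273/1024

Recurse on prefixes of the 11-edge string BLUE RED RED BLUE RED RED RED BLUE RED RED RED:
value(B) = { 0 |  } ⇒ 1
value(BR) = { 0 | 1 } ⇒ 1/2
value(BRR) = { 0 | 1/2,1 } ⇒ 1/4
value(BRRB) = { 0,1/4 | 1/2,1 } ⇒ 3/8
value(BRRBR) = { 0,1/4 | 3/8,1/2,1 } ⇒ 5/16
value(BRRBRR) = { 0,1/4 | 5/16,3/8,1/2,1 } ⇒ 9/32
value(BRRBRRR) = { 0,1/4 | 9/32,5/16,3/8,1/2,1 } ⇒ 17/64
value(BRRBRRRB) = { 0,1/4,17/64 | 9/32,5/16,3/8,1/2,1 } ⇒ 35/128
value(BRRBRRRBR) = { 0,1/4,17/64 | 35/128,9/32,5/16,3/8,1/2,1 } ⇒ 69/256
value(BRRBRRRBRR) = { 0,1/4,17/64 | 69/256,35/128,9/32,5/16,3/8,1/2,1 } ⇒ 137/512
value(BRRBRRRBRRR) = { 0,1/4,17/64 | 137/512,69/256,35/128,9/32,5/16,3/8,1/2,1 } ⇒ 273/1024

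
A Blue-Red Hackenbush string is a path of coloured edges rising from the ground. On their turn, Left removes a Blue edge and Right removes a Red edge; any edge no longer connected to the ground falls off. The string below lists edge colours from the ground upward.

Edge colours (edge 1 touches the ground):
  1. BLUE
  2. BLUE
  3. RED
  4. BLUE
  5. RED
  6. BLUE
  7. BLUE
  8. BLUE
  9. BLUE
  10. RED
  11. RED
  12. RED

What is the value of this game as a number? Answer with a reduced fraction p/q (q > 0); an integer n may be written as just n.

edge 1 of 12 (BLUE): { 0 |  } -> 1
edge 2 of 12 (BLUE): { 0,1 |  } -> 2
edge 3 of 12 (RED): { 0,1 | 2 } -> 3/2
edge 4 of 12 (BLUE): { 0,1,3/2 | 2 } -> 7/4
edge 5 of 12 (RED): { 0,1,3/2 | 7/4,2 } -> 13/8
edge 6 of 12 (BLUE): { 0,1,3/2,13/8 | 7/4,2 } -> 27/16
edge 7 of 12 (BLUE): { 0,1,3/2,13/8,27/16 | 7/4,2 } -> 55/32
edge 8 of 12 (BLUE): { 0,1,3/2,13/8,27/16,55/32 | 7/4,2 } -> 111/64
edge 9 of 12 (BLUE): { 0,1,3/2,13/8,27/16,55/32,111/64 | 7/4,2 } -> 223/128
edge 10 of 12 (RED): { 0,1,3/2,13/8,27/16,55/32,111/64 | 223/128,7/4,2 } -> 445/256
edge 11 of 12 (RED): { 0,1,3/2,13/8,27/16,55/32,111/64 | 445/256,223/128,7/4,2 } -> 889/512
edge 12 of 12 (RED): { 0,1,3/2,13/8,27/16,55/32,111/64 | 889/512,445/256,223/128,7/4,2 } -> 1777/1024

1777/1024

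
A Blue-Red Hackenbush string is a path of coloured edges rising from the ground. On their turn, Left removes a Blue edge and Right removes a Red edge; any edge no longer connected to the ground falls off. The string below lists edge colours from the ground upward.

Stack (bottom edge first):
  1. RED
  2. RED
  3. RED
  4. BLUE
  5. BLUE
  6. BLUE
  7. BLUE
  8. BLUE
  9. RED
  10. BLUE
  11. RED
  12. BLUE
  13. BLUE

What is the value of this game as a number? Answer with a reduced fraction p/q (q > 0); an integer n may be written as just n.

-2089/1024

Recurse on prefixes of the 13-edge string RED RED RED BLUE BLUE BLUE BLUE BLUE RED BLUE RED BLUE BLUE:
v_1 [R]  L=[]  R=[0]  so -1
v_2 [RR]  L=[]  R=[-1,0]  so -2
v_3 [RRR]  L=[]  R=[-2,-1,0]  so -3
v_4 [RRRB]  L=[-3]  R=[-2,-1,0]  so -5/2
v_5 [RRRBB]  L=[-3,-5/2]  R=[-2,-1,0]  so -9/4
v_6 [RRRBBB]  L=[-3,-5/2,-9/4]  R=[-2,-1,0]  so -17/8
v_7 [RRRBBBB]  L=[-3,-5/2,-9/4,-17/8]  R=[-2,-1,0]  so -33/16
v_8 [RRRBBBBB]  L=[-3,-5/2,-9/4,-17/8,-33/16]  R=[-2,-1,0]  so -65/32
v_9 [RRRBBBBBR]  L=[-3,-5/2,-9/4,-17/8,-33/16]  R=[-65/32,-2,-1,0]  so -131/64
v_10 [RRRBBBBBRB]  L=[-3,-5/2,-9/4,-17/8,-33/16,-131/64]  R=[-65/32,-2,-1,0]  so -261/128
v_11 [RRRBBBBBRBR]  L=[-3,-5/2,-9/4,-17/8,-33/16,-131/64]  R=[-261/128,-65/32,-2,-1,0]  so -523/256
v_12 [RRRBBBBBRBRB]  L=[-3,-5/2,-9/4,-17/8,-33/16,-131/64,-523/256]  R=[-261/128,-65/32,-2,-1,0]  so -1045/512
v_13 [RRRBBBBBRBRBB]  L=[-3,-5/2,-9/4,-17/8,-33/16,-131/64,-523/256,-1045/512]  R=[-261/128,-65/32,-2,-1,0]  so -2089/1024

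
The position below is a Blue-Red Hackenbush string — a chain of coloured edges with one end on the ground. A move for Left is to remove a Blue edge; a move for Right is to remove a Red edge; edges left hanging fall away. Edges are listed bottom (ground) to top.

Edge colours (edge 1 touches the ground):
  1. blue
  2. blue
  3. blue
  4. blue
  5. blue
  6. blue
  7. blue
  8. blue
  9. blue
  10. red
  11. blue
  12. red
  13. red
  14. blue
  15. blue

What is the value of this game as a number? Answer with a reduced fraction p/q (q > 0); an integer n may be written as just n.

Recurse on prefixes of the 15-edge string blue blue blue blue blue blue blue blue blue red blue red red blue blue:
1 of 15 · b · max L 0 · min R +∞ gives 1
2 of 15 · bb · max L 1 · min R +∞ gives 2
3 of 15 · bbb · max L 2 · min R +∞ gives 3
4 of 15 · bbbb · max L 3 · min R +∞ gives 4
5 of 15 · bbbbb · max L 4 · min R +∞ gives 5
6 of 15 · bbbbbb · max L 5 · min R +∞ gives 6
7 of 15 · bbbbbbb · max L 6 · min R +∞ gives 7
8 of 15 · bbbbbbbb · max L 7 · min R +∞ gives 8
9 of 15 · bbbbbbbbb · max L 8 · min R +∞ gives 9
10 of 15 · bbbbbbbbbr · max L 8 · min R 9 gives 17/2
11 of 15 · bbbbbbbbbrb · max L 17/2 · min R 9 gives 35/4
12 of 15 · bbbbbbbbbrbr · max L 17/2 · min R 35/4 gives 69/8
13 of 15 · bbbbbbbbbrbrr · max L 17/2 · min R 69/8 gives 137/16
14 of 15 · bbbbbbbbbrbrrb · max L 137/16 · min R 69/8 gives 275/32
15 of 15 · bbbbbbbbbrbrrbb · max L 275/32 · min R 69/8 gives 551/64

551/64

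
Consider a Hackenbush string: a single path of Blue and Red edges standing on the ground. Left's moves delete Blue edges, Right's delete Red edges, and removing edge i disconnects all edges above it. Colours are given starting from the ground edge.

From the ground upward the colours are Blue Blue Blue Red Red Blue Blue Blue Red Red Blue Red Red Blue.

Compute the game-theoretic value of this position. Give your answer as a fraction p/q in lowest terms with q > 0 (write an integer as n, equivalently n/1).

Build value(s[:k]) for k = 1..14, string s = Blue Blue Blue Red Red Blue Blue Blue Red Red Blue Red Red Blue.
B: Left { 0 }, Right { ∅ } = simplest 1
BB: Left { 0,1 }, Right { ∅ } = simplest 2
BBB: Left { 0,1,2 }, Right { ∅ } = simplest 3
BBBR: Left { 0,1,2 }, Right { 3 } = simplest 5/2
BBBRR: Left { 0,1,2 }, Right { 5/2,3 } = simplest 9/4
BBBRRB: Left { 0,1,2,9/4 }, Right { 5/2,3 } = simplest 19/8
BBBRRBB: Left { 0,1,2,9/4,19/8 }, Right { 5/2,3 } = simplest 39/16
BBBRRBBB: Left { 0,1,2,9/4,19/8,39/16 }, Right { 5/2,3 } = simplest 79/32
BBBRRBBBR: Left { 0,1,2,9/4,19/8,39/16 }, Right { 79/32,5/2,3 } = simplest 157/64
BBBRRBBBRR: Left { 0,1,2,9/4,19/8,39/16 }, Right { 157/64,79/32,5/2,3 } = simplest 313/128
BBBRRBBBRRB: Left { 0,1,2,9/4,19/8,39/16,313/128 }, Right { 157/64,79/32,5/2,3 } = simplest 627/256
BBBRRBBBRRBR: Left { 0,1,2,9/4,19/8,39/16,313/128 }, Right { 627/256,157/64,79/32,5/2,3 } = simplest 1253/512
BBBRRBBBRRBRR: Left { 0,1,2,9/4,19/8,39/16,313/128 }, Right { 1253/512,627/256,157/64,79/32,5/2,3 } = simplest 2505/1024
BBBRRBBBRRBRRB: Left { 0,1,2,9/4,19/8,39/16,313/128,2505/1024 }, Right { 1253/512,627/256,157/64,79/32,5/2,3 } = simplest 5011/2048

5011/2048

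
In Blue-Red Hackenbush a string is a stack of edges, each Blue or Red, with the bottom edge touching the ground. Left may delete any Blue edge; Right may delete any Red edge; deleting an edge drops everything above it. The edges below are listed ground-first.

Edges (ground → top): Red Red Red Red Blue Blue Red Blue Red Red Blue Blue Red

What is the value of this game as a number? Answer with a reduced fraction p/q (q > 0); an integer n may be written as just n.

-1715/512

G(R) = { ∅ | 0 } -> -1
G(RR) = { ∅ | -1,0 } -> -2
G(RRR) = { ∅ | -2,-1,0 } -> -3
G(RRRR) = { ∅ | -3,-2,-1,0 } -> -4
G(RRRRB) = { -4 | -3,-2,-1,0 } -> -7/2
G(RRRRBB) = { -4,-7/2 | -3,-2,-1,0 } -> -13/4
G(RRRRBBR) = { -4,-7/2 | -13/4,-3,-2,-1,0 } -> -27/8
G(RRRRBBRB) = { -4,-7/2,-27/8 | -13/4,-3,-2,-1,0 } -> -53/16
G(RRRRBBRBR) = { -4,-7/2,-27/8 | -53/16,-13/4,-3,-2,-1,0 } -> -107/32
G(RRRRBBRBRR) = { -4,-7/2,-27/8 | -107/32,-53/16,-13/4,-3,-2,-1,0 } -> -215/64
G(RRRRBBRBRRB) = { -4,-7/2,-27/8,-215/64 | -107/32,-53/16,-13/4,-3,-2,-1,0 } -> -429/128
G(RRRRBBRBRRBB) = { -4,-7/2,-27/8,-215/64,-429/128 | -107/32,-53/16,-13/4,-3,-2,-1,0 } -> -857/256
G(RRRRBBRBRRBBR) = { -4,-7/2,-27/8,-215/64,-429/128 | -857/256,-107/32,-53/16,-13/4,-3,-2,-1,0 } -> -1715/512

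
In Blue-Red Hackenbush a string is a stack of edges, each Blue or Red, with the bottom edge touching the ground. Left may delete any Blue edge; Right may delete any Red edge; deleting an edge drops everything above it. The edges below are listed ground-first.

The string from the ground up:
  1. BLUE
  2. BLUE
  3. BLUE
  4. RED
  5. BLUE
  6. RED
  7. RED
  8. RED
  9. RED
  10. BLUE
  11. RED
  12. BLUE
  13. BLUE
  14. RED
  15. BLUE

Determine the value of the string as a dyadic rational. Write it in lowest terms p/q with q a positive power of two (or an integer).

v_1 [B]  L=[0]  R=[(no moves)]  so 1
v_2 [BB]  L=[0; 1]  R=[(no moves)]  so 2
v_3 [BBB]  L=[0; 1; 2]  R=[(no moves)]  so 3
v_4 [BBBR]  L=[0; 1; 2]  R=[3]  so 5/2
v_5 [BBBRB]  L=[0; 1; 2; 5/2]  R=[3]  so 11/4
v_6 [BBBRBR]  L=[0; 1; 2; 5/2]  R=[11/4; 3]  so 21/8
v_7 [BBBRBRR]  L=[0; 1; 2; 5/2]  R=[21/8; 11/4; 3]  so 41/16
v_8 [BBBRBRRR]  L=[0; 1; 2; 5/2]  R=[41/16; 21/8; 11/4; 3]  so 81/32
v_9 [BBBRBRRRR]  L=[0; 1; 2; 5/2]  R=[81/32; 41/16; 21/8; 11/4; 3]  so 161/64
v_10 [BBBRBRRRRB]  L=[0; 1; 2; 5/2; 161/64]  R=[81/32; 41/16; 21/8; 11/4; 3]  so 323/128
v_11 [BBBRBRRRRBR]  L=[0; 1; 2; 5/2; 161/64]  R=[323/128; 81/32; 41/16; 21/8; 11/4; 3]  so 645/256
v_12 [BBBRBRRRRBRB]  L=[0; 1; 2; 5/2; 161/64; 645/256]  R=[323/128; 81/32; 41/16; 21/8; 11/4; 3]  so 1291/512
v_13 [BBBRBRRRRBRBB]  L=[0; 1; 2; 5/2; 161/64; 645/256; 1291/512]  R=[323/128; 81/32; 41/16; 21/8; 11/4; 3]  so 2583/1024
v_14 [BBBRBRRRRBRBBR]  L=[0; 1; 2; 5/2; 161/64; 645/256; 1291/512]  R=[2583/1024; 323/128; 81/32; 41/16; 21/8; 11/4; 3]  so 5165/2048
v_15 [BBBRBRRRRBRBBRB]  L=[0; 1; 2; 5/2; 161/64; 645/256; 1291/512; 5165/2048]  R=[2583/1024; 323/128; 81/32; 41/16; 21/8; 11/4; 3]  so 10331/4096

10331/4096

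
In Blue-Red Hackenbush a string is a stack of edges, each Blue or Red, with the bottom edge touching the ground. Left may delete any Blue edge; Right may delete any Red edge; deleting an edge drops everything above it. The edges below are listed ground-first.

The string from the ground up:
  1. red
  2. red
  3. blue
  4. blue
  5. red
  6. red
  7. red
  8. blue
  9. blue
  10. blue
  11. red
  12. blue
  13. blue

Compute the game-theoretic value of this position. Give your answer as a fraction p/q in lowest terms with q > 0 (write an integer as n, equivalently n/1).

1 of 13 · r · max L −∞ · min R 0 => -1
2 of 13 · rr · max L −∞ · min R -1 => -2
3 of 13 · rrb · max L -2 · min R -1 => -3/2
4 of 13 · rrbb · max L -3/2 · min R -1 => -5/4
5 of 13 · rrbbr · max L -3/2 · min R -5/4 => -11/8
6 of 13 · rrbbrr · max L -3/2 · min R -11/8 => -23/16
7 of 13 · rrbbrrr · max L -3/2 · min R -23/16 => -47/32
8 of 13 · rrbbrrrb · max L -47/32 · min R -23/16 => -93/64
9 of 13 · rrbbrrrbb · max L -93/64 · min R -23/16 => -185/128
10 of 13 · rrbbrrrbbb · max L -185/128 · min R -23/16 => -369/256
11 of 13 · rrbbrrrbbbr · max L -185/128 · min R -369/256 => -739/512
12 of 13 · rrbbrrrbbbrb · max L -739/512 · min R -369/256 => -1477/1024
13 of 13 · rrbbrrrbbbrbb · max L -1477/1024 · min R -369/256 => -2953/2048

-2953/2048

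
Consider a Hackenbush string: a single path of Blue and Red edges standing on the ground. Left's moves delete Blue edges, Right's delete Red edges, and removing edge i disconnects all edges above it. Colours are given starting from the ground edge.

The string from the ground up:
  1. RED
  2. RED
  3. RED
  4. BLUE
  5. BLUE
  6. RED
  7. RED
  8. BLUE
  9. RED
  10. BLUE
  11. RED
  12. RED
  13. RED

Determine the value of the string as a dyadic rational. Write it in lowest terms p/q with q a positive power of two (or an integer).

R: Left { ∅ }, Right { 0 } ⇒ simplest -1
RR: Left { ∅ }, Right { -1,0 } ⇒ simplest -2
RRR: Left { ∅ }, Right { -2,-1,0 } ⇒ simplest -3
RRRB: Left { -3 }, Right { -2,-1,0 } ⇒ simplest -5/2
RRRBB: Left { -3,-5/2 }, Right { -2,-1,0 } ⇒ simplest -9/4
RRRBBR: Left { -3,-5/2 }, Right { -9/4,-2,-1,0 } ⇒ simplest -19/8
RRRBBRR: Left { -3,-5/2 }, Right { -19/8,-9/4,-2,-1,0 } ⇒ simplest -39/16
RRRBBRRB: Left { -3,-5/2,-39/16 }, Right { -19/8,-9/4,-2,-1,0 } ⇒ simplest -77/32
RRRBBRRBR: Left { -3,-5/2,-39/16 }, Right { -77/32,-19/8,-9/4,-2,-1,0 } ⇒ simplest -155/64
RRRBBRRBRB: Left { -3,-5/2,-39/16,-155/64 }, Right { -77/32,-19/8,-9/4,-2,-1,0 } ⇒ simplest -309/128
RRRBBRRBRBR: Left { -3,-5/2,-39/16,-155/64 }, Right { -309/128,-77/32,-19/8,-9/4,-2,-1,0 } ⇒ simplest -619/256
RRRBBRRBRBRR: Left { -3,-5/2,-39/16,-155/64 }, Right { -619/256,-309/128,-77/32,-19/8,-9/4,-2,-1,0 } ⇒ simplest -1239/512
RRRBBRRBRBRRR: Left { -3,-5/2,-39/16,-155/64 }, Right { -1239/512,-619/256,-309/128,-77/32,-19/8,-9/4,-2,-1,0 } ⇒ simplest -2479/1024

-2479/1024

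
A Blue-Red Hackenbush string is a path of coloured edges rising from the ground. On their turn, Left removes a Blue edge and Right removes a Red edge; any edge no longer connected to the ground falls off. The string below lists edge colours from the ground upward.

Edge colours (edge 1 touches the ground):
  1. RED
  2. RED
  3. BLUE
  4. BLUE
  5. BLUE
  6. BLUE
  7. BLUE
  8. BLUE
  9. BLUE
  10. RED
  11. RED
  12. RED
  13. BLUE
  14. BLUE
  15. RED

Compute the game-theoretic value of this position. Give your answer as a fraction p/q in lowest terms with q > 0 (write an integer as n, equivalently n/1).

edge 1 of 15 (RED): { — | 0 } ⇒ -1
edge 2 of 15 (RED): { — | -1 0 } ⇒ -2
edge 3 of 15 (BLUE): { -2 | -1 0 } ⇒ -3/2
edge 4 of 15 (BLUE): { -2 -3/2 | -1 0 } ⇒ -5/4
edge 5 of 15 (BLUE): { -2 -3/2 -5/4 | -1 0 } ⇒ -9/8
edge 6 of 15 (BLUE): { -2 -3/2 -5/4 -9/8 | -1 0 } ⇒ -17/16
edge 7 of 15 (BLUE): { -2 -3/2 -5/4 -9/8 -17/16 | -1 0 } ⇒ -33/32
edge 8 of 15 (BLUE): { -2 -3/2 -5/4 -9/8 -17/16 -33/32 | -1 0 } ⇒ -65/64
edge 9 of 15 (BLUE): { -2 -3/2 -5/4 -9/8 -17/16 -33/32 -65/64 | -1 0 } ⇒ -129/128
edge 10 of 15 (RED): { -2 -3/2 -5/4 -9/8 -17/16 -33/32 -65/64 | -129/128 -1 0 } ⇒ -259/256
edge 11 of 15 (RED): { -2 -3/2 -5/4 -9/8 -17/16 -33/32 -65/64 | -259/256 -129/128 -1 0 } ⇒ -519/512
edge 12 of 15 (RED): { -2 -3/2 -5/4 -9/8 -17/16 -33/32 -65/64 | -519/512 -259/256 -129/128 -1 0 } ⇒ -1039/1024
edge 13 of 15 (BLUE): { -2 -3/2 -5/4 -9/8 -17/16 -33/32 -65/64 -1039/1024 | -519/512 -259/256 -129/128 -1 0 } ⇒ -2077/2048
edge 14 of 15 (BLUE): { -2 -3/2 -5/4 -9/8 -17/16 -33/32 -65/64 -1039/1024 -2077/2048 | -519/512 -259/256 -129/128 -1 0 } ⇒ -4153/4096
edge 15 of 15 (RED): { -2 -3/2 -5/4 -9/8 -17/16 -33/32 -65/64 -1039/1024 -2077/2048 | -4153/4096 -519/512 -259/256 -129/128 -1 0 } ⇒ -8307/8192

-8307/8192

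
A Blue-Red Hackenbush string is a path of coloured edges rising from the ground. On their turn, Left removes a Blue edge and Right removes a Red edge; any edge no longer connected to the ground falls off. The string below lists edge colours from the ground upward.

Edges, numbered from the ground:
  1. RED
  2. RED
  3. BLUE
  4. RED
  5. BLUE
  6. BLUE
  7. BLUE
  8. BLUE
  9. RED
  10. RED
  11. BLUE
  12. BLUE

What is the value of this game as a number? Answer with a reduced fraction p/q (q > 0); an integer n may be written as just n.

-1561/1024

R: Left { ∅ }, Right { 0 } => simplest -1
RR: Left { ∅ }, Right { -1, 0 } => simplest -2
RRB: Left { -2 }, Right { -1, 0 } => simplest -3/2
RRBR: Left { -2 }, Right { -3/2, -1, 0 } => simplest -7/4
RRBRB: Left { -2, -7/4 }, Right { -3/2, -1, 0 } => simplest -13/8
RRBRBB: Left { -2, -7/4, -13/8 }, Right { -3/2, -1, 0 } => simplest -25/16
RRBRBBB: Left { -2, -7/4, -13/8, -25/16 }, Right { -3/2, -1, 0 } => simplest -49/32
RRBRBBBB: Left { -2, -7/4, -13/8, -25/16, -49/32 }, Right { -3/2, -1, 0 } => simplest -97/64
RRBRBBBBR: Left { -2, -7/4, -13/8, -25/16, -49/32 }, Right { -97/64, -3/2, -1, 0 } => simplest -195/128
RRBRBBBBRR: Left { -2, -7/4, -13/8, -25/16, -49/32 }, Right { -195/128, -97/64, -3/2, -1, 0 } => simplest -391/256
RRBRBBBBRRB: Left { -2, -7/4, -13/8, -25/16, -49/32, -391/256 }, Right { -195/128, -97/64, -3/2, -1, 0 } => simplest -781/512
RRBRBBBBRRBB: Left { -2, -7/4, -13/8, -25/16, -49/32, -391/256, -781/512 }, Right { -195/128, -97/64, -3/2, -1, 0 } => simplest -1561/1024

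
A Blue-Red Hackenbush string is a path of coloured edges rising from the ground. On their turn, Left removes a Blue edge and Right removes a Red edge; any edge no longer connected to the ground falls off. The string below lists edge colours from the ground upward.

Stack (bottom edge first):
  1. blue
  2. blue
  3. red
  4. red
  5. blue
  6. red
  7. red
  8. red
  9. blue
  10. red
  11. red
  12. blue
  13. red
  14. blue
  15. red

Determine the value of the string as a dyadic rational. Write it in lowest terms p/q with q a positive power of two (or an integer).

10389/8192

g(b) = { 0 | — } => 1
g(bb) = { 0 1 | — } => 2
g(bbr) = { 0 1 | 2 } => 3/2
g(bbrr) = { 0 1 | 3/2 2 } => 5/4
g(bbrrb) = { 0 1 5/4 | 3/2 2 } => 11/8
g(bbrrbr) = { 0 1 5/4 | 11/8 3/2 2 } => 21/16
g(bbrrbrr) = { 0 1 5/4 | 21/16 11/8 3/2 2 } => 41/32
g(bbrrbrrr) = { 0 1 5/4 | 41/32 21/16 11/8 3/2 2 } => 81/64
g(bbrrbrrrb) = { 0 1 5/4 81/64 | 41/32 21/16 11/8 3/2 2 } => 163/128
g(bbrrbrrrbr) = { 0 1 5/4 81/64 | 163/128 41/32 21/16 11/8 3/2 2 } => 325/256
g(bbrrbrrrbrr) = { 0 1 5/4 81/64 | 325/256 163/128 41/32 21/16 11/8 3/2 2 } => 649/512
g(bbrrbrrrbrrb) = { 0 1 5/4 81/64 649/512 | 325/256 163/128 41/32 21/16 11/8 3/2 2 } => 1299/1024
g(bbrrbrrrbrrbr) = { 0 1 5/4 81/64 649/512 | 1299/1024 325/256 163/128 41/32 21/16 11/8 3/2 2 } => 2597/2048
g(bbrrbrrrbrrbrb) = { 0 1 5/4 81/64 649/512 2597/2048 | 1299/1024 325/256 163/128 41/32 21/16 11/8 3/2 2 } => 5195/4096
g(bbrrbrrrbrrbrbr) = { 0 1 5/4 81/64 649/512 2597/2048 | 5195/4096 1299/1024 325/256 163/128 41/32 21/16 11/8 3/2 2 } => 10389/8192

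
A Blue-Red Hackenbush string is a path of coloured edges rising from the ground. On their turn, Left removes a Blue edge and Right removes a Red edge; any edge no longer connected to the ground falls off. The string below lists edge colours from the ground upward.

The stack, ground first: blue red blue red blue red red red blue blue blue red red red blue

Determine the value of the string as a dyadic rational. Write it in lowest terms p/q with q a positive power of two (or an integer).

g(b) = { 0 | (no moves) } ⇒ 1
g(br) = { 0 | 1 } ⇒ 1/2
g(brb) = { 0 1/2 | 1 } ⇒ 3/4
g(brbr) = { 0 1/2 | 3/4 1 } ⇒ 5/8
g(brbrb) = { 0 1/2 5/8 | 3/4 1 } ⇒ 11/16
g(brbrbr) = { 0 1/2 5/8 | 11/16 3/4 1 } ⇒ 21/32
g(brbrbrr) = { 0 1/2 5/8 | 21/32 11/16 3/4 1 } ⇒ 41/64
g(brbrbrrr) = { 0 1/2 5/8 | 41/64 21/32 11/16 3/4 1 } ⇒ 81/128
g(brbrbrrrb) = { 0 1/2 5/8 81/128 | 41/64 21/32 11/16 3/4 1 } ⇒ 163/256
g(brbrbrrrbb) = { 0 1/2 5/8 81/128 163/256 | 41/64 21/32 11/16 3/4 1 } ⇒ 327/512
g(brbrbrrrbbb) = { 0 1/2 5/8 81/128 163/256 327/512 | 41/64 21/32 11/16 3/4 1 } ⇒ 655/1024
g(brbrbrrrbbbr) = { 0 1/2 5/8 81/128 163/256 327/512 | 655/1024 41/64 21/32 11/16 3/4 1 } ⇒ 1309/2048
g(brbrbrrrbbbrr) = { 0 1/2 5/8 81/128 163/256 327/512 | 1309/2048 655/1024 41/64 21/32 11/16 3/4 1 } ⇒ 2617/4096
g(brbrbrrrbbbrrr) = { 0 1/2 5/8 81/128 163/256 327/512 | 2617/4096 1309/2048 655/1024 41/64 21/32 11/16 3/4 1 } ⇒ 5233/8192
g(brbrbrrrbbbrrrb) = { 0 1/2 5/8 81/128 163/256 327/512 5233/8192 | 2617/4096 1309/2048 655/1024 41/64 21/32 11/16 3/4 1 } ⇒ 10467/16384

10467/16384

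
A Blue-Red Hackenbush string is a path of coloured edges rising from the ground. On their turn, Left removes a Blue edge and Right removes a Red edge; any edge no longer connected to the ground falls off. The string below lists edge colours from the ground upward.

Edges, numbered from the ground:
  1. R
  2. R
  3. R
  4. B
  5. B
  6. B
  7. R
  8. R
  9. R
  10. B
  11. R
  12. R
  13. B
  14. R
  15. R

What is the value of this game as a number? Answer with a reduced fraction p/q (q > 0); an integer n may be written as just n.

-9143/4096

Recurse on prefixes of the 15-edge string R R R B B B R R R B R R B R R:
step 1: add R to get R; options L={ ∅ } R={ 0 } => -1
step 2: add R to get RR; options L={ ∅ } R={ -1; 0 } => -2
step 3: add R to get RRR; options L={ ∅ } R={ -2; -1; 0 } => -3
step 4: add B to get RRRB; options L={ -3 } R={ -2; -1; 0 } => -5/2
step 5: add B to get RRRBB; options L={ -3; -5/2 } R={ -2; -1; 0 } => -9/4
step 6: add B to get RRRBBB; options L={ -3; -5/2; -9/4 } R={ -2; -1; 0 } => -17/8
step 7: add R to get RRRBBBR; options L={ -3; -5/2; -9/4 } R={ -17/8; -2; -1; 0 } => -35/16
step 8: add R to get RRRBBBRR; options L={ -3; -5/2; -9/4 } R={ -35/16; -17/8; -2; -1; 0 } => -71/32
step 9: add R to get RRRBBBRRR; options L={ -3; -5/2; -9/4 } R={ -71/32; -35/16; -17/8; -2; -1; 0 } => -143/64
step 10: add B to get RRRBBBRRRB; options L={ -3; -5/2; -9/4; -143/64 } R={ -71/32; -35/16; -17/8; -2; -1; 0 } => -285/128
step 11: add R to get RRRBBBRRRBR; options L={ -3; -5/2; -9/4; -143/64 } R={ -285/128; -71/32; -35/16; -17/8; -2; -1; 0 } => -571/256
step 12: add R to get RRRBBBRRRBRR; options L={ -3; -5/2; -9/4; -143/64 } R={ -571/256; -285/128; -71/32; -35/16; -17/8; -2; -1; 0 } => -1143/512
step 13: add B to get RRRBBBRRRBRRB; options L={ -3; -5/2; -9/4; -143/64; -1143/512 } R={ -571/256; -285/128; -71/32; -35/16; -17/8; -2; -1; 0 } => -2285/1024
step 14: add R to get RRRBBBRRRBRRBR; options L={ -3; -5/2; -9/4; -143/64; -1143/512 } R={ -2285/1024; -571/256; -285/128; -71/32; -35/16; -17/8; -2; -1; 0 } => -4571/2048
step 15: add R to get RRRBBBRRRBRRBRR; options L={ -3; -5/2; -9/4; -143/64; -1143/512 } R={ -4571/2048; -2285/1024; -571/256; -285/128; -71/32; -35/16; -17/8; -2; -1; 0 } => -9143/4096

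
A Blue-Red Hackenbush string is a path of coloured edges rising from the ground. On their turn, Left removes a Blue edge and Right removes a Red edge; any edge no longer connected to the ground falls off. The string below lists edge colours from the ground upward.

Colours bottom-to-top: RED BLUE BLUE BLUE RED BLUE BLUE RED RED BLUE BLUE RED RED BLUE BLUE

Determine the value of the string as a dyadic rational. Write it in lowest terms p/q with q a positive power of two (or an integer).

G_1 [R]  L=[none]  R=[0]  = -1
G_2 [RB]  L=[-1]  R=[0]  = -1/2
G_3 [RBB]  L=[-1 -1/2]  R=[0]  = -1/4
G_4 [RBBB]  L=[-1 -1/2 -1/4]  R=[0]  = -1/8
G_5 [RBBBR]  L=[-1 -1/2 -1/4]  R=[-1/8 0]  = -3/16
G_6 [RBBBRB]  L=[-1 -1/2 -1/4 -3/16]  R=[-1/8 0]  = -5/32
G_7 [RBBBRBB]  L=[-1 -1/2 -1/4 -3/16 -5/32]  R=[-1/8 0]  = -9/64
G_8 [RBBBRBBR]  L=[-1 -1/2 -1/4 -3/16 -5/32]  R=[-9/64 -1/8 0]  = -19/128
G_9 [RBBBRBBRR]  L=[-1 -1/2 -1/4 -3/16 -5/32]  R=[-19/128 -9/64 -1/8 0]  = -39/256
G_10 [RBBBRBBRRB]  L=[-1 -1/2 -1/4 -3/16 -5/32 -39/256]  R=[-19/128 -9/64 -1/8 0]  = -77/512
G_11 [RBBBRBBRRBB]  L=[-1 -1/2 -1/4 -3/16 -5/32 -39/256 -77/512]  R=[-19/128 -9/64 -1/8 0]  = -153/1024
G_12 [RBBBRBBRRBBR]  L=[-1 -1/2 -1/4 -3/16 -5/32 -39/256 -77/512]  R=[-153/1024 -19/128 -9/64 -1/8 0]  = -307/2048
G_13 [RBBBRBBRRBBRR]  L=[-1 -1/2 -1/4 -3/16 -5/32 -39/256 -77/512]  R=[-307/2048 -153/1024 -19/128 -9/64 -1/8 0]  = -615/4096
G_14 [RBBBRBBRRBBRRB]  L=[-1 -1/2 -1/4 -3/16 -5/32 -39/256 -77/512 -615/4096]  R=[-307/2048 -153/1024 -19/128 -9/64 -1/8 0]  = -1229/8192
G_15 [RBBBRBBRRBBRRBB]  L=[-1 -1/2 -1/4 -3/16 -5/32 -39/256 -77/512 -615/4096 -1229/8192]  R=[-307/2048 -153/1024 -19/128 -9/64 -1/8 0]  = -2457/16384

-2457/16384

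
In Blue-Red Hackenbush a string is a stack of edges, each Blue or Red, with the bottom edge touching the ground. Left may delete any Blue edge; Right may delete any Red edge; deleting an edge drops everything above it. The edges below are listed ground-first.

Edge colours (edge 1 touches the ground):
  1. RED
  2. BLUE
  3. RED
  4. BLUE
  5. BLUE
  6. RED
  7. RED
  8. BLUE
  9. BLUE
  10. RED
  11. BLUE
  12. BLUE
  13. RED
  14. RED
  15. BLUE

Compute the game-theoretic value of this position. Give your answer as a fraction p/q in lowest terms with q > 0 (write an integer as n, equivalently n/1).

-9805/16384

Prefix values for RED BLUE RED BLUE BLUE RED RED BLUE BLUE RED BLUE BLUE RED RED BLUE via {L|R} + simplicity:
g(R) = { — | 0 } ⇒ -1
g(RB) = { -1 | 0 } ⇒ -1/2
g(RBR) = { -1 | -1/2,0 } ⇒ -3/4
g(RBRB) = { -1,-3/4 | -1/2,0 } ⇒ -5/8
g(RBRBB) = { -1,-3/4,-5/8 | -1/2,0 } ⇒ -9/16
g(RBRBBR) = { -1,-3/4,-5/8 | -9/16,-1/2,0 } ⇒ -19/32
g(RBRBBRR) = { -1,-3/4,-5/8 | -19/32,-9/16,-1/2,0 } ⇒ -39/64
g(RBRBBRRB) = { -1,-3/4,-5/8,-39/64 | -19/32,-9/16,-1/2,0 } ⇒ -77/128
g(RBRBBRRBB) = { -1,-3/4,-5/8,-39/64,-77/128 | -19/32,-9/16,-1/2,0 } ⇒ -153/256
g(RBRBBRRBBR) = { -1,-3/4,-5/8,-39/64,-77/128 | -153/256,-19/32,-9/16,-1/2,0 } ⇒ -307/512
g(RBRBBRRBBRB) = { -1,-3/4,-5/8,-39/64,-77/128,-307/512 | -153/256,-19/32,-9/16,-1/2,0 } ⇒ -613/1024
g(RBRBBRRBBRBB) = { -1,-3/4,-5/8,-39/64,-77/128,-307/512,-613/1024 | -153/256,-19/32,-9/16,-1/2,0 } ⇒ -1225/2048
g(RBRBBRRBBRBBR) = { -1,-3/4,-5/8,-39/64,-77/128,-307/512,-613/1024 | -1225/2048,-153/256,-19/32,-9/16,-1/2,0 } ⇒ -2451/4096
g(RBRBBRRBBRBBRR) = { -1,-3/4,-5/8,-39/64,-77/128,-307/512,-613/1024 | -2451/4096,-1225/2048,-153/256,-19/32,-9/16,-1/2,0 } ⇒ -4903/8192
g(RBRBBRRBBRBBRRB) = { -1,-3/4,-5/8,-39/64,-77/128,-307/512,-613/1024,-4903/8192 | -2451/4096,-1225/2048,-153/256,-19/32,-9/16,-1/2,0 } ⇒ -9805/16384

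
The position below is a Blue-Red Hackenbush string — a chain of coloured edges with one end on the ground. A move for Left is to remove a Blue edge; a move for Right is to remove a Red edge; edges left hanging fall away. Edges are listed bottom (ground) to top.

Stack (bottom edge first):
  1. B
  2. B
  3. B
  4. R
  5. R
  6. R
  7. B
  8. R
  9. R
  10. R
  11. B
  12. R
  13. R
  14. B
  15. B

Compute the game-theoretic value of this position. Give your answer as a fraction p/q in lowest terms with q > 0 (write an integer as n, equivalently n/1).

Prefix values for B B B R R R B R R R B R R B B via {L|R} + simplicity:
v(B) = { 0 | (no moves) } ⇒ 1
v(BB) = { 0; 1 | (no moves) } ⇒ 2
v(BBB) = { 0; 1; 2 | (no moves) } ⇒ 3
v(BBBR) = { 0; 1; 2 | 3 } ⇒ 5/2
v(BBBRR) = { 0; 1; 2 | 5/2; 3 } ⇒ 9/4
v(BBBRRR) = { 0; 1; 2 | 9/4; 5/2; 3 } ⇒ 17/8
v(BBBRRRB) = { 0; 1; 2; 17/8 | 9/4; 5/2; 3 } ⇒ 35/16
v(BBBRRRBR) = { 0; 1; 2; 17/8 | 35/16; 9/4; 5/2; 3 } ⇒ 69/32
v(BBBRRRBRR) = { 0; 1; 2; 17/8 | 69/32; 35/16; 9/4; 5/2; 3 } ⇒ 137/64
v(BBBRRRBRRR) = { 0; 1; 2; 17/8 | 137/64; 69/32; 35/16; 9/4; 5/2; 3 } ⇒ 273/128
v(BBBRRRBRRRB) = { 0; 1; 2; 17/8; 273/128 | 137/64; 69/32; 35/16; 9/4; 5/2; 3 } ⇒ 547/256
v(BBBRRRBRRRBR) = { 0; 1; 2; 17/8; 273/128 | 547/256; 137/64; 69/32; 35/16; 9/4; 5/2; 3 } ⇒ 1093/512
v(BBBRRRBRRRBRR) = { 0; 1; 2; 17/8; 273/128 | 1093/512; 547/256; 137/64; 69/32; 35/16; 9/4; 5/2; 3 } ⇒ 2185/1024
v(BBBRRRBRRRBRRB) = { 0; 1; 2; 17/8; 273/128; 2185/1024 | 1093/512; 547/256; 137/64; 69/32; 35/16; 9/4; 5/2; 3 } ⇒ 4371/2048
v(BBBRRRBRRRBRRBB) = { 0; 1; 2; 17/8; 273/128; 2185/1024; 4371/2048 | 1093/512; 547/256; 137/64; 69/32; 35/16; 9/4; 5/2; 3 } ⇒ 8743/4096

8743/4096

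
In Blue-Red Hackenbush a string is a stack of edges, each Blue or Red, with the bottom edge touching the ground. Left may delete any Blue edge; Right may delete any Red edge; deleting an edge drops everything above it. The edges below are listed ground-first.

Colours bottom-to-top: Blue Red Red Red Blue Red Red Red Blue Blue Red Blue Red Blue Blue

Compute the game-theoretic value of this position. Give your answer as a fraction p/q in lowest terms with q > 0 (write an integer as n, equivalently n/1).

Recurse on prefixes of the 15-edge string Blue Red Red Red Blue Red Red Red Blue Blue Red Blue Red Blue Blue:
edge 1 of 15 (Blue): { 0 |  } -> 1
edge 2 of 15 (Red): { 0 | 1 } -> 1/2
edge 3 of 15 (Red): { 0 | 1/2, 1 } -> 1/4
edge 4 of 15 (Red): { 0 | 1/4, 1/2, 1 } -> 1/8
edge 5 of 15 (Blue): { 0, 1/8 | 1/4, 1/2, 1 } -> 3/16
edge 6 of 15 (Red): { 0, 1/8 | 3/16, 1/4, 1/2, 1 } -> 5/32
edge 7 of 15 (Red): { 0, 1/8 | 5/32, 3/16, 1/4, 1/2, 1 } -> 9/64
edge 8 of 15 (Red): { 0, 1/8 | 9/64, 5/32, 3/16, 1/4, 1/2, 1 } -> 17/128
edge 9 of 15 (Blue): { 0, 1/8, 17/128 | 9/64, 5/32, 3/16, 1/4, 1/2, 1 } -> 35/256
edge 10 of 15 (Blue): { 0, 1/8, 17/128, 35/256 | 9/64, 5/32, 3/16, 1/4, 1/2, 1 } -> 71/512
edge 11 of 15 (Red): { 0, 1/8, 17/128, 35/256 | 71/512, 9/64, 5/32, 3/16, 1/4, 1/2, 1 } -> 141/1024
edge 12 of 15 (Blue): { 0, 1/8, 17/128, 35/256, 141/1024 | 71/512, 9/64, 5/32, 3/16, 1/4, 1/2, 1 } -> 283/2048
edge 13 of 15 (Red): { 0, 1/8, 17/128, 35/256, 141/1024 | 283/2048, 71/512, 9/64, 5/32, 3/16, 1/4, 1/2, 1 } -> 565/4096
edge 14 of 15 (Blue): { 0, 1/8, 17/128, 35/256, 141/1024, 565/4096 | 283/2048, 71/512, 9/64, 5/32, 3/16, 1/4, 1/2, 1 } -> 1131/8192
edge 15 of 15 (Blue): { 0, 1/8, 17/128, 35/256, 141/1024, 565/4096, 1131/8192 | 283/2048, 71/512, 9/64, 5/32, 3/16, 1/4, 1/2, 1 } -> 2263/16384

2263/16384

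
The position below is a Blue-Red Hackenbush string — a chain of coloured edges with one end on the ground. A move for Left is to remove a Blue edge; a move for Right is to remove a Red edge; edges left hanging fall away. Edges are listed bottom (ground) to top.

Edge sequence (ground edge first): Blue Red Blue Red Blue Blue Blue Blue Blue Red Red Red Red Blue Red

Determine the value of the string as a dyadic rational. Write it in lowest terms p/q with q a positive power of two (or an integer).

B: Left { 0 }, Right {  } so simplest 1
BR: Left { 0 }, Right { 1 } so simplest 1/2
BRB: Left { 0,1/2 }, Right { 1 } so simplest 3/4
BRBR: Left { 0,1/2 }, Right { 3/4,1 } so simplest 5/8
BRBRB: Left { 0,1/2,5/8 }, Right { 3/4,1 } so simplest 11/16
BRBRBB: Left { 0,1/2,5/8,11/16 }, Right { 3/4,1 } so simplest 23/32
BRBRBBB: Left { 0,1/2,5/8,11/16,23/32 }, Right { 3/4,1 } so simplest 47/64
BRBRBBBB: Left { 0,1/2,5/8,11/16,23/32,47/64 }, Right { 3/4,1 } so simplest 95/128
BRBRBBBBB: Left { 0,1/2,5/8,11/16,23/32,47/64,95/128 }, Right { 3/4,1 } so simplest 191/256
BRBRBBBBBR: Left { 0,1/2,5/8,11/16,23/32,47/64,95/128 }, Right { 191/256,3/4,1 } so simplest 381/512
BRBRBBBBBRR: Left { 0,1/2,5/8,11/16,23/32,47/64,95/128 }, Right { 381/512,191/256,3/4,1 } so simplest 761/1024
BRBRBBBBBRRR: Left { 0,1/2,5/8,11/16,23/32,47/64,95/128 }, Right { 761/1024,381/512,191/256,3/4,1 } so simplest 1521/2048
BRBRBBBBBRRRR: Left { 0,1/2,5/8,11/16,23/32,47/64,95/128 }, Right { 1521/2048,761/1024,381/512,191/256,3/4,1 } so simplest 3041/4096
BRBRBBBBBRRRRB: Left { 0,1/2,5/8,11/16,23/32,47/64,95/128,3041/4096 }, Right { 1521/2048,761/1024,381/512,191/256,3/4,1 } so simplest 6083/8192
BRBRBBBBBRRRRBR: Left { 0,1/2,5/8,11/16,23/32,47/64,95/128,3041/4096 }, Right { 6083/8192,1521/2048,761/1024,381/512,191/256,3/4,1 } so simplest 12165/16384

12165/16384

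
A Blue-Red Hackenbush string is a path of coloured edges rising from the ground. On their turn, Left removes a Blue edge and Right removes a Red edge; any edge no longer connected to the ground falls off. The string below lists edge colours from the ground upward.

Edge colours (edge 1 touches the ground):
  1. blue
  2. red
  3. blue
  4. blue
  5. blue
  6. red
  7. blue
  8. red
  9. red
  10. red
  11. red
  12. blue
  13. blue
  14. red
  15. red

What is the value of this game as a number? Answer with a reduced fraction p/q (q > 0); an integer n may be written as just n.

14873/16384

Build v(s[:k]) for k = 1..15, string s = blue red blue blue blue red blue red red red red blue blue red red.
edge 1 of 15 (blue): { 0 | none } so 1
edge 2 of 15 (red): { 0 | 1 } so 1/2
edge 3 of 15 (blue): { 0; 1/2 | 1 } so 3/4
edge 4 of 15 (blue): { 0; 1/2; 3/4 | 1 } so 7/8
edge 5 of 15 (blue): { 0; 1/2; 3/4; 7/8 | 1 } so 15/16
edge 6 of 15 (red): { 0; 1/2; 3/4; 7/8 | 15/16; 1 } so 29/32
edge 7 of 15 (blue): { 0; 1/2; 3/4; 7/8; 29/32 | 15/16; 1 } so 59/64
edge 8 of 15 (red): { 0; 1/2; 3/4; 7/8; 29/32 | 59/64; 15/16; 1 } so 117/128
edge 9 of 15 (red): { 0; 1/2; 3/4; 7/8; 29/32 | 117/128; 59/64; 15/16; 1 } so 233/256
edge 10 of 15 (red): { 0; 1/2; 3/4; 7/8; 29/32 | 233/256; 117/128; 59/64; 15/16; 1 } so 465/512
edge 11 of 15 (red): { 0; 1/2; 3/4; 7/8; 29/32 | 465/512; 233/256; 117/128; 59/64; 15/16; 1 } so 929/1024
edge 12 of 15 (blue): { 0; 1/2; 3/4; 7/8; 29/32; 929/1024 | 465/512; 233/256; 117/128; 59/64; 15/16; 1 } so 1859/2048
edge 13 of 15 (blue): { 0; 1/2; 3/4; 7/8; 29/32; 929/1024; 1859/2048 | 465/512; 233/256; 117/128; 59/64; 15/16; 1 } so 3719/4096
edge 14 of 15 (red): { 0; 1/2; 3/4; 7/8; 29/32; 929/1024; 1859/2048 | 3719/4096; 465/512; 233/256; 117/128; 59/64; 15/16; 1 } so 7437/8192
edge 15 of 15 (red): { 0; 1/2; 3/4; 7/8; 29/32; 929/1024; 1859/2048 | 7437/8192; 3719/4096; 465/512; 233/256; 117/128; 59/64; 15/16; 1 } so 14873/16384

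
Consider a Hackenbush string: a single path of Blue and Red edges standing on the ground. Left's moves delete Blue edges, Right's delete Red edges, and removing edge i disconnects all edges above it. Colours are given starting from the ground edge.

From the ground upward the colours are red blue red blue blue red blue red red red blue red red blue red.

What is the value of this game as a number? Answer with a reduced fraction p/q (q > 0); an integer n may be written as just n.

-9691/16384

Recurse on prefixes of the 15-edge string red blue red blue blue red blue red red red blue red red blue red:
step 1: add red to get r; options L={ ∅ } R={ 0 } => -1
step 2: add blue to get rb; options L={ -1 } R={ 0 } => -1/2
step 3: add red to get rbr; options L={ -1 } R={ -1/2, 0 } => -3/4
step 4: add blue to get rbrb; options L={ -1, -3/4 } R={ -1/2, 0 } => -5/8
step 5: add blue to get rbrbb; options L={ -1, -3/4, -5/8 } R={ -1/2, 0 } => -9/16
step 6: add red to get rbrbbr; options L={ -1, -3/4, -5/8 } R={ -9/16, -1/2, 0 } => -19/32
step 7: add blue to get rbrbbrb; options L={ -1, -3/4, -5/8, -19/32 } R={ -9/16, -1/2, 0 } => -37/64
step 8: add red to get rbrbbrbr; options L={ -1, -3/4, -5/8, -19/32 } R={ -37/64, -9/16, -1/2, 0 } => -75/128
step 9: add red to get rbrbbrbrr; options L={ -1, -3/4, -5/8, -19/32 } R={ -75/128, -37/64, -9/16, -1/2, 0 } => -151/256
step 10: add red to get rbrbbrbrrr; options L={ -1, -3/4, -5/8, -19/32 } R={ -151/256, -75/128, -37/64, -9/16, -1/2, 0 } => -303/512
step 11: add blue to get rbrbbrbrrrb; options L={ -1, -3/4, -5/8, -19/32, -303/512 } R={ -151/256, -75/128, -37/64, -9/16, -1/2, 0 } => -605/1024
step 12: add red to get rbrbbrbrrrbr; options L={ -1, -3/4, -5/8, -19/32, -303/512 } R={ -605/1024, -151/256, -75/128, -37/64, -9/16, -1/2, 0 } => -1211/2048
step 13: add red to get rbrbbrbrrrbrr; options L={ -1, -3/4, -5/8, -19/32, -303/512 } R={ -1211/2048, -605/1024, -151/256, -75/128, -37/64, -9/16, -1/2, 0 } => -2423/4096
step 14: add blue to get rbrbbrbrrrbrrb; options L={ -1, -3/4, -5/8, -19/32, -303/512, -2423/4096 } R={ -1211/2048, -605/1024, -151/256, -75/128, -37/64, -9/16, -1/2, 0 } => -4845/8192
step 15: add red to get rbrbbrbrrrbrrbr; options L={ -1, -3/4, -5/8, -19/32, -303/512, -2423/4096 } R={ -4845/8192, -1211/2048, -605/1024, -151/256, -75/128, -37/64, -9/16, -1/2, 0 } => -9691/16384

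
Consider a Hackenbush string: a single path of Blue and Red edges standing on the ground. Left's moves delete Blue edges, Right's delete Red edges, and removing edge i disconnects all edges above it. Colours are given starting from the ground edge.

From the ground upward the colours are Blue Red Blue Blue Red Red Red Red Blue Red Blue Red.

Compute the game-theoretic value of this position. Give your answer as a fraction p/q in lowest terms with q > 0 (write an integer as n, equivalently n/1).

edge 1 of 12 (Blue): { 0 | (no moves) } so 1
edge 2 of 12 (Red): { 0 | 1 } so 1/2
edge 3 of 12 (Blue): { 0 1/2 | 1 } so 3/4
edge 4 of 12 (Blue): { 0 1/2 3/4 | 1 } so 7/8
edge 5 of 12 (Red): { 0 1/2 3/4 | 7/8 1 } so 13/16
edge 6 of 12 (Red): { 0 1/2 3/4 | 13/16 7/8 1 } so 25/32
edge 7 of 12 (Red): { 0 1/2 3/4 | 25/32 13/16 7/8 1 } so 49/64
edge 8 of 12 (Red): { 0 1/2 3/4 | 49/64 25/32 13/16 7/8 1 } so 97/128
edge 9 of 12 (Blue): { 0 1/2 3/4 97/128 | 49/64 25/32 13/16 7/8 1 } so 195/256
edge 10 of 12 (Red): { 0 1/2 3/4 97/128 | 195/256 49/64 25/32 13/16 7/8 1 } so 389/512
edge 11 of 12 (Blue): { 0 1/2 3/4 97/128 389/512 | 195/256 49/64 25/32 13/16 7/8 1 } so 779/1024
edge 12 of 12 (Red): { 0 1/2 3/4 97/128 389/512 | 779/1024 195/256 49/64 25/32 13/16 7/8 1 } so 1557/2048

1557/2048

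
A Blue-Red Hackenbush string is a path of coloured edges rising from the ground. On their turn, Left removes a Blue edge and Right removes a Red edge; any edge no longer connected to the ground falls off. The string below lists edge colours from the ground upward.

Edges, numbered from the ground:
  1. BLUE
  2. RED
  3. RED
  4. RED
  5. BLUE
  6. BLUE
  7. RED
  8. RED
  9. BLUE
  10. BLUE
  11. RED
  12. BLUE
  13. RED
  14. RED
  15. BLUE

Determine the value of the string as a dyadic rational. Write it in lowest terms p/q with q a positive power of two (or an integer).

Recurse on prefixes of the 15-edge string BLUE RED RED RED BLUE BLUE RED RED BLUE BLUE RED BLUE RED RED BLUE:
1 of 15 · B · max L 0 · min R +∞ so 1
2 of 15 · BR · max L 0 · min R 1 so 1/2
3 of 15 · BRR · max L 0 · min R 1/2 so 1/4
4 of 15 · BRRR · max L 0 · min R 1/4 so 1/8
5 of 15 · BRRRB · max L 1/8 · min R 1/4 so 3/16
6 of 15 · BRRRBB · max L 3/16 · min R 1/4 so 7/32
7 of 15 · BRRRBBR · max L 3/16 · min R 7/32 so 13/64
8 of 15 · BRRRBBRR · max L 3/16 · min R 13/64 so 25/128
9 of 15 · BRRRBBRRB · max L 25/128 · min R 13/64 so 51/256
10 of 15 · BRRRBBRRBB · max L 51/256 · min R 13/64 so 103/512
11 of 15 · BRRRBBRRBBR · max L 51/256 · min R 103/512 so 205/1024
12 of 15 · BRRRBBRRBBRB · max L 205/1024 · min R 103/512 so 411/2048
13 of 15 · BRRRBBRRBBRBR · max L 205/1024 · min R 411/2048 so 821/4096
14 of 15 · BRRRBBRRBBRBRR · max L 205/1024 · min R 821/4096 so 1641/8192
15 of 15 · BRRRBBRRBBRBRRB · max L 1641/8192 · min R 821/4096 so 3283/16384

3283/16384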